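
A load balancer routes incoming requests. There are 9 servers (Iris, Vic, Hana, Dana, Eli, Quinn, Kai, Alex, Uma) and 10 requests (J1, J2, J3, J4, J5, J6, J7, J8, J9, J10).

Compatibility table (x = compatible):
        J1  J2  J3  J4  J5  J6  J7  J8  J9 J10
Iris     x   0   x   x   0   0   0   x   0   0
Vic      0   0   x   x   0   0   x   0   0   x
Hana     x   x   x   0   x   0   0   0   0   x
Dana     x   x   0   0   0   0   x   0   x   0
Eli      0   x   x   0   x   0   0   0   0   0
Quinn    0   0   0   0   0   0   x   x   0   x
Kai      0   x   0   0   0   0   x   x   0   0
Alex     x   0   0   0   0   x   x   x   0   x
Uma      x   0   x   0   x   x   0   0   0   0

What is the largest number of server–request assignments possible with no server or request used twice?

For example, pair Iris–J1, Vic–J10, Hana–J2, Dana–J9, Eli–J5, Quinn–J7, Kai–J8, Alex–J6, Uma–J3.
This saturates every server, so 9 is the maximum.

9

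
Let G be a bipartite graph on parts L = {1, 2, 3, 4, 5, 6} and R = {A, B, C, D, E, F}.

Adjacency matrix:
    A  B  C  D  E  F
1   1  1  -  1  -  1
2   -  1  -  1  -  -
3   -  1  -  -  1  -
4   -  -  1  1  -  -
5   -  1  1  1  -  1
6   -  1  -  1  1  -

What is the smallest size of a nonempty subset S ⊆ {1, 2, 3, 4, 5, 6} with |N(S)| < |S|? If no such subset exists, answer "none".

none

A matching saturating every left vertex exists, for instance 1→A, 2→D, 3→E, 4→C, 5→F, 6→B.
By Hall's marriage theorem, this means |N(S)| ≥ |S| for every subset S, so no violating subset exists.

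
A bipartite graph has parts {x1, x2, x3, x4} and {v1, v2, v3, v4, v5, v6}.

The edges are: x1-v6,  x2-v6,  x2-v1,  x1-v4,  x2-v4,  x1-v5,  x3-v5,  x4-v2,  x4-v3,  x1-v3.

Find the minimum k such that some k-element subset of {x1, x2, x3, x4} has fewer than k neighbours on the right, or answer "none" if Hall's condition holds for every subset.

A matching saturating every left vertex exists, for instance x1→v4, x2→v6, x3→v5, x4→v2.
By Hall's marriage theorem, this means |N(S)| ≥ |S| for every subset S, so no violating subset exists.

none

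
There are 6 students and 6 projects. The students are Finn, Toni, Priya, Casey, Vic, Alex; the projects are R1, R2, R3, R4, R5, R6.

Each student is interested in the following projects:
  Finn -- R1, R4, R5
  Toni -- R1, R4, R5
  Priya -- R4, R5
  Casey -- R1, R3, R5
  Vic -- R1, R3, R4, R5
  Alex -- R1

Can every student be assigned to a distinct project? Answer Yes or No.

No

The set {Finn, Toni, Priya, Casey, Vic, Alex} has only 4 neighbours ({R1, R3, R4, R5}), so by Hall's theorem at most 4 of the 6 students can be matched.
Hence no matching covers every student.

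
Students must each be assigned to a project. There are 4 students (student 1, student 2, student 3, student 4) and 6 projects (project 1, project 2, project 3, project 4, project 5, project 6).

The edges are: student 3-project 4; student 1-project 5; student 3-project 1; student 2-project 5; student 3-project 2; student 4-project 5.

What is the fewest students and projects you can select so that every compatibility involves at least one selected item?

2

{student 3, project 5} is a vertex cover of size 2: every edge has an endpoint in this set.
No smaller cover exists because student 1–project 5, student 3–project 4 is a matching of size 2, and a cover must include an endpoint of each of these disjoint edges (König's theorem).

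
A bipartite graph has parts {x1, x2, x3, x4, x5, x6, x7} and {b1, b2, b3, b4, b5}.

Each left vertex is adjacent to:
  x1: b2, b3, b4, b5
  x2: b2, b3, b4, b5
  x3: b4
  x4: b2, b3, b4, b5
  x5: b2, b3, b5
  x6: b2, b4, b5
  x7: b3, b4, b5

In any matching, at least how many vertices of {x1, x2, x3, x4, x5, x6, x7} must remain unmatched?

3

One maximum matching: x1–b2, x2–b5, x3–b4, x4–b3.
The set {x1, x2, x3, x4, x5, x6, x7} has only 4 neighbours ({b2, b3, b4, b5}), so by Hall's theorem at most 4 of the 7 left vertices can be matched.
That matches 4 of the 7, leaving 3 unmatched; no matching can do better.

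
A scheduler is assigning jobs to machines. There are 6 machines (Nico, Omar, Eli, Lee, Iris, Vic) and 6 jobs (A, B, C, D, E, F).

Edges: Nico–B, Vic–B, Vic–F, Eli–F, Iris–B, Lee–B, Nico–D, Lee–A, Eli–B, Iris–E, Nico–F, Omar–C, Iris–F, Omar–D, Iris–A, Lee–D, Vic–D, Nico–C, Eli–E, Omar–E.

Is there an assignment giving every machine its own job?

Yes

A valid assignment of size 6: Nico–C, Omar–D, Eli–F, Lee–A, Iris–E, Vic–B.
Every machine is matched, so this is a perfect matching.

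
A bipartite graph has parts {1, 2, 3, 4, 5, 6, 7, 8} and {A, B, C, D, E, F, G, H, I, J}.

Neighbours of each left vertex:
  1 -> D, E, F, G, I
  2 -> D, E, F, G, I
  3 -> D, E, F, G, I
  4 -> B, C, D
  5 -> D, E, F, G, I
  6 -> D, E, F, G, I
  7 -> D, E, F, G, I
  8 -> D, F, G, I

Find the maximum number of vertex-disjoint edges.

6

A valid assignment of size 6: 1→I, 2→D, 3→F, 4→B, 5→E, 6→G.
The set {1, 2, 3, 5, 6, 7, 8} has only 5 neighbours ({D, E, F, G, I}), so by Hall's theorem at most 6 of the 8 left vertices can be matched.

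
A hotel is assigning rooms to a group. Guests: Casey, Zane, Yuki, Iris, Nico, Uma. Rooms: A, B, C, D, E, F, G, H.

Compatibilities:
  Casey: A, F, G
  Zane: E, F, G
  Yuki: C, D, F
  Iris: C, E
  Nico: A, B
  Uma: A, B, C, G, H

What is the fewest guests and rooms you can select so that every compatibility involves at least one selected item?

{Casey, Zane, Yuki, Iris, Nico, Uma} is a vertex cover of size 6: every edge has an endpoint in this set.
No smaller cover exists because Casey–A, Zane–E, Yuki–F, Iris–C, Nico–B, Uma–G is a matching of size 6, and a cover must include an endpoint of each of these disjoint edges (König's theorem).

6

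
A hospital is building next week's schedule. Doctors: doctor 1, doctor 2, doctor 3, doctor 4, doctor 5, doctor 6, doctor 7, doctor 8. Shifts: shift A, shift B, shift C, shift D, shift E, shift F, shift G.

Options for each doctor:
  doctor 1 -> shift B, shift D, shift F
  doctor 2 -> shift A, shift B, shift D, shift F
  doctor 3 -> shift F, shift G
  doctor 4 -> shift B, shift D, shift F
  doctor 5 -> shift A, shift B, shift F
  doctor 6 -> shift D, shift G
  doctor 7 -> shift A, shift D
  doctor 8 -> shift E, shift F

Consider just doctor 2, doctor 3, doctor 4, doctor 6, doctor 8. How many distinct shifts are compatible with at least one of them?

6

The union of neighbours of {doctor 2, doctor 3, doctor 4, doctor 6, doctor 8} is {shift A, shift B, shift D, shift E, shift F, shift G}, which has 6 elements.
Since |N(S)| = 6 ≥ |S| = 5, Hall's condition holds for this subset.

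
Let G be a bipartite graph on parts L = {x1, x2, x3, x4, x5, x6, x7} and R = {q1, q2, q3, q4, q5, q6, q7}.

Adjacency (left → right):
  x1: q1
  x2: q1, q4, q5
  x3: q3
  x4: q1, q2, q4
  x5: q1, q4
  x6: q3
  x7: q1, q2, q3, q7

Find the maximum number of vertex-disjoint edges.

6

One maximum matching: x1–q1, x2–q5, x3–q3, x4–q2, x5–q4, x7–q7.
The set {x3, x6} has only 1 neighbour ({q3}), so by Hall's theorem at most 6 of the 7 left vertices can be matched.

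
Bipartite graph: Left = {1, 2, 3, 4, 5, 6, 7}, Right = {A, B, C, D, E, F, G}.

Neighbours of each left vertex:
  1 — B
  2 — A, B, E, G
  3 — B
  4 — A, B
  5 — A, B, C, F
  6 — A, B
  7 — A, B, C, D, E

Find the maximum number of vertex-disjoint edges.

One maximum matching: 1-B, 2-G, 4-A, 5-F, 7-E.
The set {1, 3, 4, 6} has only 2 neighbours ({A, B}), so by Hall's theorem at most 5 of the 7 left vertices can be matched.

5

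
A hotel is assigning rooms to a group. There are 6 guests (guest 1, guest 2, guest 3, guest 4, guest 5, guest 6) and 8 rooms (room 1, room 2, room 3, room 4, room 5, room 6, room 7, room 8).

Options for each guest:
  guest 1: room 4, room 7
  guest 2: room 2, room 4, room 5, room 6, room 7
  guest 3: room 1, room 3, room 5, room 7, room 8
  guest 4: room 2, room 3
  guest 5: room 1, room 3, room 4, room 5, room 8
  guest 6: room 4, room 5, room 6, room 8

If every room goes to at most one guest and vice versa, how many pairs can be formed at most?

6

For example, pair guest 1→room 7, guest 2→room 5, guest 3→room 3, guest 4→room 2, guest 5→room 4, guest 6→room 8.
This saturates every guest, so 6 is the maximum.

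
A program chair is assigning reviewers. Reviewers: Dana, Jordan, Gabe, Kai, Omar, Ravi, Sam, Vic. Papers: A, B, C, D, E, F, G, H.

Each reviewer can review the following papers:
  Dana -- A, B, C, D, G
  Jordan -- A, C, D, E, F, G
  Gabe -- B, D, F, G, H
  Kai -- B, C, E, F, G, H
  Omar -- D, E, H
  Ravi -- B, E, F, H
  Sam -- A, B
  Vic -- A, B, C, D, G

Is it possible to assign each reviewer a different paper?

One maximum matching: Dana-A, Jordan-E, Gabe-F, Kai-C, Omar-D, Ravi-H, Sam-B, Vic-G.
Every reviewer is matched, so this is a perfect matching.

Yes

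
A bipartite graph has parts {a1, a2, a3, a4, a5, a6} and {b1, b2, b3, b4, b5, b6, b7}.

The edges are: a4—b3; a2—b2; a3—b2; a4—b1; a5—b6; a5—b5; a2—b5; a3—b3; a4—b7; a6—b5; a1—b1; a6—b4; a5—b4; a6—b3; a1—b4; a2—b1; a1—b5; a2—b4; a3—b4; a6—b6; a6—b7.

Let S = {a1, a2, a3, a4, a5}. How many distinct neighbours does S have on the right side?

The union of neighbours of {a1, a2, a3, a4, a5} is {b1, b2, b3, b4, b5, b6, b7}, which has 7 elements.
Since |N(S)| = 7 ≥ |S| = 5, Hall's condition holds for this subset.

7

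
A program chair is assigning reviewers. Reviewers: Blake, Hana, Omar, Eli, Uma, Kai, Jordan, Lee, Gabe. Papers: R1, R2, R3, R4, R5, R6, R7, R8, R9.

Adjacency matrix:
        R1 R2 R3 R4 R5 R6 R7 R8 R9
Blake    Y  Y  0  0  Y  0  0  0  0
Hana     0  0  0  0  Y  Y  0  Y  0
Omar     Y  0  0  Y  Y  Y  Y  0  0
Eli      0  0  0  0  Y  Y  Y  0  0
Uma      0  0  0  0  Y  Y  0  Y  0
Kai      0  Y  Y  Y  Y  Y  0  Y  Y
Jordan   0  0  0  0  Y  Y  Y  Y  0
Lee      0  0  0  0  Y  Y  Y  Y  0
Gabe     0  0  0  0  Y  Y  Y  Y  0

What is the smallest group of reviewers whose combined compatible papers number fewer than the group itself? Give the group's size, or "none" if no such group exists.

Take S = {Hana, Eli, Uma, Jordan, Lee}. Its neighbourhood is {R5, R6, R7, R8}, so |N(S)| = 4 < |S| = 5.
Every subset of size less than 5 has at least as many neighbours as members, so 5 is the minimum.

5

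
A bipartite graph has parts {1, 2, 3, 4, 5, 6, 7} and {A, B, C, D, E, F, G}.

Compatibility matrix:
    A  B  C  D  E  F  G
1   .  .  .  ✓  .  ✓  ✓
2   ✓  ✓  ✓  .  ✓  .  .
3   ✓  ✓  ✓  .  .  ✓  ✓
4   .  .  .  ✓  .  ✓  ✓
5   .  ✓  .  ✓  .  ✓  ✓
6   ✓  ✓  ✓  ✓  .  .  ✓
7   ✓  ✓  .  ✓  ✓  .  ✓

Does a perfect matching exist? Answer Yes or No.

One maximum matching: 1-D, 2-E, 3-C, 4-F, 5-B, 6-A, 7-G.
All 7 left vertices are covered.

Yes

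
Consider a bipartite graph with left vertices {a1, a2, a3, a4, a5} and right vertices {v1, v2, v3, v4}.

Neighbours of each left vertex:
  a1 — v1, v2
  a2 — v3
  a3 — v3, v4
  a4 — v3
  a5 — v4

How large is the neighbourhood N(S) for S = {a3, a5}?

The union of neighbours of {a3, a5} is {v3, v4}, which has 2 elements.
Since |N(S)| = 2 ≥ |S| = 2, Hall's condition holds for this subset.

2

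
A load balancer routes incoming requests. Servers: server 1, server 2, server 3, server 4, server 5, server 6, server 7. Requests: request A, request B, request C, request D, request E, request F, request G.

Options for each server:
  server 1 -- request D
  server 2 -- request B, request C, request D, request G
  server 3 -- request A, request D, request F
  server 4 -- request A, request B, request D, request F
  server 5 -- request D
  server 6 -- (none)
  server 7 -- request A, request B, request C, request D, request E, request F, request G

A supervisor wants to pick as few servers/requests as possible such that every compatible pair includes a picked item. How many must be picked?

5

A maximum matching has 5 edges (e.g. server 1–request D, server 2–request C, server 3–request F, server 4–request A, server 7–request E).
By König's theorem the minimum vertex cover has the same size. One such cover is {server 2, server 3, server 4, server 7, request D}.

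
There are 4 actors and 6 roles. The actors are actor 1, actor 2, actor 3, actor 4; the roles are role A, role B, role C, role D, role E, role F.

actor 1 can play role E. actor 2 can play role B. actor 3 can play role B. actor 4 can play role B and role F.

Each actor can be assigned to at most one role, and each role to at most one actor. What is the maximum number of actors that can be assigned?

One maximum matching: actor 1→role E, actor 2→role B, actor 4→role F.
The set {actor 2, actor 3} has only 1 neighbour ({role B}), so by Hall's theorem at most 3 of the 4 actors can be matched.

3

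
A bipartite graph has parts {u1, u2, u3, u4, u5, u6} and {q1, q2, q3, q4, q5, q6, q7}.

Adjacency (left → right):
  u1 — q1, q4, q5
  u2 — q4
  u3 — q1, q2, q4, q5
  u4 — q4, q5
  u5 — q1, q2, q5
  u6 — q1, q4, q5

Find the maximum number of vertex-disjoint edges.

4

A valid assignment of size 4: u1→q1, u2→q4, u3→q2, u4→q5.
The set {u1, u2, u3, u4, u5, u6} has only 4 neighbours ({q1, q2, q4, q5}), so by Hall's theorem at most 4 of the 6 left vertices can be matched.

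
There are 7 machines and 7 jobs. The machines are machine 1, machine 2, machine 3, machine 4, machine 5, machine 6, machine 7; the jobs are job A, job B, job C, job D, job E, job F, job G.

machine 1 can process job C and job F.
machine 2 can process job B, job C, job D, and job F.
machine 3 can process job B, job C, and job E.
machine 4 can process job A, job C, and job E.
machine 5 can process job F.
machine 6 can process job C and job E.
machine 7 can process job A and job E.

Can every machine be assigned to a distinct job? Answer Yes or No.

The set {machine 1, machine 4, machine 5, machine 6, machine 7} has only 4 neighbours ({job A, job C, job E, job F}), so by Hall's theorem at most 6 of the 7 machines can be matched.
Hence no matching covers every machine.

No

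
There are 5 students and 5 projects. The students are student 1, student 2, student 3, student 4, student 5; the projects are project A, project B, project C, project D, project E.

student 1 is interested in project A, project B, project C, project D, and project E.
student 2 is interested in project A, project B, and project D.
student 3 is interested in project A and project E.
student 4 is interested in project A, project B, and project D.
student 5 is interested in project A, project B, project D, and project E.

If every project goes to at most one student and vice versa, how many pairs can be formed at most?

For example, pair student 1→project C, student 2→project D, student 3→project A, student 4→project B, student 5→project E.
This saturates every student, so 5 is the maximum.

5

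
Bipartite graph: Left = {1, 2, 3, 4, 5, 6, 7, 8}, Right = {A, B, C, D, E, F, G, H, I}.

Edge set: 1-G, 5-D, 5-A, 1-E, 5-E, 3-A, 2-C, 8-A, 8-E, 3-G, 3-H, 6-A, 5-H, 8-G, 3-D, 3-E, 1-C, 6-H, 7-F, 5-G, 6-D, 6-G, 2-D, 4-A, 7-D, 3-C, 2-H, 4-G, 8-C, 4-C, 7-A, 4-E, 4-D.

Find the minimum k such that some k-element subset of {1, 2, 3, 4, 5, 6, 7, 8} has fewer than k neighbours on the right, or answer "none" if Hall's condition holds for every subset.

7

Take S = {1, 2, 3, 4, 5, 6, 8}. Its neighbourhood is {A, C, D, E, G, H}, so |N(S)| = 6 < |S| = 7.
Every subset of size less than 7 has at least as many neighbours as members, so 7 is the minimum.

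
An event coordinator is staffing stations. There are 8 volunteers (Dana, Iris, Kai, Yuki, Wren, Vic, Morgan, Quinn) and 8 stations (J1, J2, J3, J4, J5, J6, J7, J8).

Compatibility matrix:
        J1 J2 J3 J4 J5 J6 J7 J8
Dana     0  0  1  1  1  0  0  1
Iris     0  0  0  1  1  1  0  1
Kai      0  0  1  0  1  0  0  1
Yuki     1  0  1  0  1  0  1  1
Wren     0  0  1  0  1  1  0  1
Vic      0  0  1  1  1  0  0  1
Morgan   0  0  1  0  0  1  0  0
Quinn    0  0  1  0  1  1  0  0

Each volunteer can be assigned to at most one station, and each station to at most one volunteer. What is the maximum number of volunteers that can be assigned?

6

A valid assignment of size 6: Dana–J4, Iris–J8, Kai–J5, Yuki–J7, Wren–J6, Vic–J3.
The set {Dana, Iris, Kai, Wren, Vic, Morgan, Quinn} has only 5 neighbours ({J3, J4, J5, J6, J8}), so by Hall's theorem at most 6 of the 8 volunteers can be matched.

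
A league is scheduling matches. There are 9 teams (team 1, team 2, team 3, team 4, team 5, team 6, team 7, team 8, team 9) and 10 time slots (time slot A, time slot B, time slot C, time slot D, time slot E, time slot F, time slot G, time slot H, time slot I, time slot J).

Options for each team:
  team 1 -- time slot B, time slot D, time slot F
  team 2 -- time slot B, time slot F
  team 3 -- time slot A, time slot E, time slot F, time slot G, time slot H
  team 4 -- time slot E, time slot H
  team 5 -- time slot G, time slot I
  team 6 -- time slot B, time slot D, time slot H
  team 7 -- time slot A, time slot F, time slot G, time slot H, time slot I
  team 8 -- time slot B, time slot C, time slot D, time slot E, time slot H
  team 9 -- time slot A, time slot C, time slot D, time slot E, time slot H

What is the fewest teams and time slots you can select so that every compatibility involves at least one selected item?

9

{team 1, team 2, team 3, team 4, team 5, team 6, team 7, team 8, team 9} is a vertex cover of size 9: every edge has an endpoint in this set.
No smaller cover exists because team 1–time slot F, team 2–time slot B, team 3–time slot G, team 4–time slot H, team 5–time slot I, team 6–time slot D, team 7–time slot A, team 8–time slot E, team 9–time slot C is a matching of size 9, and a cover must include an endpoint of each of these disjoint edges (König's theorem).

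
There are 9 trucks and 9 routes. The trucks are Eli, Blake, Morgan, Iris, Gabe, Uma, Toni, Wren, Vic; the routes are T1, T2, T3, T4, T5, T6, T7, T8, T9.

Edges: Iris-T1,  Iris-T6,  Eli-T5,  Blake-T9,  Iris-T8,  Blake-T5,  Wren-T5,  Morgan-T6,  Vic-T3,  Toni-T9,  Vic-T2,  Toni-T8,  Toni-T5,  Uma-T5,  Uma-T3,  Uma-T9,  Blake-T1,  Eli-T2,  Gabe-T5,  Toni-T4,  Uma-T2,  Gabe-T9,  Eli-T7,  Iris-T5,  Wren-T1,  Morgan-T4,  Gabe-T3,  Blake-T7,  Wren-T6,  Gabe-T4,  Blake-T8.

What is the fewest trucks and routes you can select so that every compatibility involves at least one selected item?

9

The 9 edges Eli–T7, Blake–T5, Morgan–T4, Iris–T1, Gabe–T3, Uma–T9, Toni–T8, Wren–T6, Vic–T2 form a matching, so any vertex cover needs at least 9 vertices (one per matched edge).
Conversely {Eli, Blake, Morgan, Iris, Gabe, Uma, Toni, Wren, Vic} meets every edge and has exactly 9 vertices, so 9 is optimal.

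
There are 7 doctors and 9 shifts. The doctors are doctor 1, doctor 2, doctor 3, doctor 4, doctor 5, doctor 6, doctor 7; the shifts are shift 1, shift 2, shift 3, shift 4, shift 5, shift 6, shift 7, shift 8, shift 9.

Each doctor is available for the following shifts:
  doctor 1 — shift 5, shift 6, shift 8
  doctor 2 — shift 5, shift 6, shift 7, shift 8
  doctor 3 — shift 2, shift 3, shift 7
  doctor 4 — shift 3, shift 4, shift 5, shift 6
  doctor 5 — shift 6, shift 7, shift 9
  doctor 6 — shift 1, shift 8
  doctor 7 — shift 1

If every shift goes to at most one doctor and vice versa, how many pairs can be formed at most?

7

One maximum matching: doctor 1-shift 6, doctor 2-shift 5, doctor 3-shift 2, doctor 4-shift 3, doctor 5-shift 7, doctor 6-shift 8, doctor 7-shift 1.
All 7 doctors are matched, so no larger matching exists.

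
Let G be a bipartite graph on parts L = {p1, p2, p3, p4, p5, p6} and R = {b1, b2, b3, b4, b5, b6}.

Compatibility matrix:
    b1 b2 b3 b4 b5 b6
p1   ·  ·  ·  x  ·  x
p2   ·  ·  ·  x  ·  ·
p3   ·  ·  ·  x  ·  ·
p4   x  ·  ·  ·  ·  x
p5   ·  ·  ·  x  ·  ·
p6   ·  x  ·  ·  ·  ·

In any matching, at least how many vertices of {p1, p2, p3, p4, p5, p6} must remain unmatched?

2

For example, pair p1–b6, p2–b4, p4–b1, p6–b2.
The set {p2, p3, p5} has only 1 neighbour ({b4}), so by Hall's theorem at most 4 of the 6 left vertices can be matched.
That matches 4 of the 6, leaving 2 unmatched; no matching can do better.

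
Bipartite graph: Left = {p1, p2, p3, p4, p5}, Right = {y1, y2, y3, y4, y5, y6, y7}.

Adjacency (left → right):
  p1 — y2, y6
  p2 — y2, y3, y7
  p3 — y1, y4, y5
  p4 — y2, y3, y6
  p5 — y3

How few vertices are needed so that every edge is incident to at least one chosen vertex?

A maximum matching has 5 edges (e.g. p1–y6, p2–y7, p3–y1, p4–y2, p5–y3).
By König's theorem the minimum vertex cover has the same size. One such cover is {p1, p2, p3, p4, p5}.

5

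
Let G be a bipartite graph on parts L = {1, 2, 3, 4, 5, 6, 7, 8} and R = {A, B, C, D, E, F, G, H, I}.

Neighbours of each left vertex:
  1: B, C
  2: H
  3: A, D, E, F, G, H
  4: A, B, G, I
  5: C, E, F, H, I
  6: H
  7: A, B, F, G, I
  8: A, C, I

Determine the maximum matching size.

For example, pair 1-C, 2-H, 3-A, 4-B, 5-E, 7-G, 8-I.
The set {2, 6} has only 1 neighbour ({H}), so by Hall's theorem at most 7 of the 8 left vertices can be matched.

7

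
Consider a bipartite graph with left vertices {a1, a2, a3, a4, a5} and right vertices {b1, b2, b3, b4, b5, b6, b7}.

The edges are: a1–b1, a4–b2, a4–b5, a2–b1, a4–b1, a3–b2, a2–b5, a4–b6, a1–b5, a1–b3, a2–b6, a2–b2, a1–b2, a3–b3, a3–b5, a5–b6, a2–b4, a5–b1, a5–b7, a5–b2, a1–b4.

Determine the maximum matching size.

5

A valid assignment of size 5: a1→b5, a2→b1, a3→b3, a4→b2, a5→b6.
This saturates every left vertex, so 5 is the maximum.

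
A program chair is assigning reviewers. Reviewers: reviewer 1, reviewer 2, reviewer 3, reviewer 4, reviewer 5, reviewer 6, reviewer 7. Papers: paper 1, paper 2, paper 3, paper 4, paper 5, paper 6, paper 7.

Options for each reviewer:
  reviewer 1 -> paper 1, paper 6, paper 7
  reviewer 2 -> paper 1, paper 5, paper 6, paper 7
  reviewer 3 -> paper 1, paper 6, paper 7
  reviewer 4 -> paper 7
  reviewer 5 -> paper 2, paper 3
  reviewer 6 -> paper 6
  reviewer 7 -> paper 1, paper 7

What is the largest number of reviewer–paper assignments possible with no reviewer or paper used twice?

For example, pair reviewer 1→paper 1, reviewer 2→paper 5, reviewer 3→paper 6, reviewer 4→paper 7, reviewer 5→paper 2.
The set {reviewer 1, reviewer 3, reviewer 4, reviewer 6, reviewer 7} has only 3 neighbours ({paper 1, paper 6, paper 7}), so by Hall's theorem at most 5 of the 7 reviewers can be matched.

5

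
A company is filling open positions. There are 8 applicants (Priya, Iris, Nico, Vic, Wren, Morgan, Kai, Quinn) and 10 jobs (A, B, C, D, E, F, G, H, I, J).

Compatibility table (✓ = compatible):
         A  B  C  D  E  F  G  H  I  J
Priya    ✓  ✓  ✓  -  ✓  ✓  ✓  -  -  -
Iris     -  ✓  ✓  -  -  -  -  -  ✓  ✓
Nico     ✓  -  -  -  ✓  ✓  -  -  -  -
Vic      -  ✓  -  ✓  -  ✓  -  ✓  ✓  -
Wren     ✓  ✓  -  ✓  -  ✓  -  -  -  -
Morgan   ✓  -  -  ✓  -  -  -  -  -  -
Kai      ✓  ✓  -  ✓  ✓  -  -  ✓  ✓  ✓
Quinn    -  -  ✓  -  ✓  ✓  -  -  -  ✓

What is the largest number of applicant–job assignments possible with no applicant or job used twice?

One maximum matching: Priya-G, Iris-J, Nico-F, Vic-H, Wren-B, Morgan-D, Kai-A, Quinn-E.
This saturates every applicant, so 8 is the maximum.

8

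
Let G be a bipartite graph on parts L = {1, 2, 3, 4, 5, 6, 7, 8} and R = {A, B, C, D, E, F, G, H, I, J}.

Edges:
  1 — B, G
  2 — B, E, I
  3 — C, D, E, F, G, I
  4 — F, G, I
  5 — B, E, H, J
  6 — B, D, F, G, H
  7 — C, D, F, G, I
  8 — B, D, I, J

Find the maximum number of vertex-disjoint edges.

One maximum matching: 1-G, 2-E, 3-C, 4-I, 5-H, 6-D, 7-F, 8-B.
This saturates every left vertex, so 8 is the maximum.

8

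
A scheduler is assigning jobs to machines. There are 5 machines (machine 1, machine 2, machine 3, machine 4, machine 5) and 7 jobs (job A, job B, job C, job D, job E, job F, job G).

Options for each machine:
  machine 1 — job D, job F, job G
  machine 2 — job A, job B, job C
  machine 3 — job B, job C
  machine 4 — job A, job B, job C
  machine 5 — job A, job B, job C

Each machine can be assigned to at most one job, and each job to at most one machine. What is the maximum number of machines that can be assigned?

4

One maximum matching: machine 1-job G, machine 2-job B, machine 3-job C, machine 4-job A.
The set {machine 2, machine 3, machine 4, machine 5} has only 3 neighbours ({job A, job B, job C}), so by Hall's theorem at most 4 of the 5 machines can be matched.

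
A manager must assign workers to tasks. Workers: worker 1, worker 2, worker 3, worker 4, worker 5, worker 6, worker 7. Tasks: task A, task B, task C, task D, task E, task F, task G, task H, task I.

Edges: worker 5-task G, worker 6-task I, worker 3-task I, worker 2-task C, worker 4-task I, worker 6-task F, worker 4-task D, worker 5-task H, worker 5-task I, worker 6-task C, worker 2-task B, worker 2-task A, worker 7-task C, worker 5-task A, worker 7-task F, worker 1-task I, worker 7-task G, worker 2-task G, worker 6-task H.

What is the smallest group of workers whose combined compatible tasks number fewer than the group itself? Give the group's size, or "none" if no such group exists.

Take S = {worker 1, worker 3}. Its neighbourhood is {task I}, so |N(S)| = 1 < |S| = 2.
No single vertex violates Hall's condition since each has at least one neighbour, so 2 is the minimum.

2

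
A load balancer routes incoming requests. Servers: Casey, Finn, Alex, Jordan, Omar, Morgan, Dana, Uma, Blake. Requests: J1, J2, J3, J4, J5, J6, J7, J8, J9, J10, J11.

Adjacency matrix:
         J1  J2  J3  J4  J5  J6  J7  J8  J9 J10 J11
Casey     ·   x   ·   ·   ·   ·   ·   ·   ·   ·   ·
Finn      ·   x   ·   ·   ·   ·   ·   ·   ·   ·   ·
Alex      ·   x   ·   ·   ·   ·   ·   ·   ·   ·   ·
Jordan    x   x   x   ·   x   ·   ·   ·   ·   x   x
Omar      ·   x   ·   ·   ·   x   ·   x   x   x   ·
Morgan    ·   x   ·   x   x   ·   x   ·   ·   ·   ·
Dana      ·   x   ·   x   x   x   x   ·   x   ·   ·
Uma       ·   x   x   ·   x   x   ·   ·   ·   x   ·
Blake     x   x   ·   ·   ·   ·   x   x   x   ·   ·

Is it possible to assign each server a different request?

The set {Casey, Finn, Alex} has only 1 neighbour ({J2}), so by Hall's theorem at most 7 of the 9 servers can be matched.
Hence no matching covers every server.

No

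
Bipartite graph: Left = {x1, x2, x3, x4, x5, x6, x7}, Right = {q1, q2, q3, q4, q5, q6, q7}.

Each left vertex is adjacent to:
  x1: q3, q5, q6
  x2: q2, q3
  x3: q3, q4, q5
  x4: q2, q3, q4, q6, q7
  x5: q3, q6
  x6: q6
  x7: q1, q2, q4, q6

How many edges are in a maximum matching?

7

One maximum matching: x1→q5, x2→q2, x3→q4, x4→q7, x5→q3, x6→q6, x7→q1.
This saturates every left vertex, so 7 is the maximum.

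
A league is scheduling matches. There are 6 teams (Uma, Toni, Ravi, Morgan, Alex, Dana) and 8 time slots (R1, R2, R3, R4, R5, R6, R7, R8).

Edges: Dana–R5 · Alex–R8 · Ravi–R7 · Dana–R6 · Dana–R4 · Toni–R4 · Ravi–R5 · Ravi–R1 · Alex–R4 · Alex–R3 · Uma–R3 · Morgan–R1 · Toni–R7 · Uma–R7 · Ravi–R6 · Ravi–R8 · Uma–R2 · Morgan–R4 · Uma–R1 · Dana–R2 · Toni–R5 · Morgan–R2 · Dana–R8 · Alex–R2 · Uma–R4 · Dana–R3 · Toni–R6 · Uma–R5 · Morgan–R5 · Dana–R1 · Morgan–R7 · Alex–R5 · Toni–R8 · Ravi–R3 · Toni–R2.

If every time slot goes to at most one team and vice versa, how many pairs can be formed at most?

6

For example, pair Uma–R5, Toni–R4, Ravi–R3, Morgan–R1, Alex–R2, Dana–R6.
This saturates every team, so 6 is the maximum.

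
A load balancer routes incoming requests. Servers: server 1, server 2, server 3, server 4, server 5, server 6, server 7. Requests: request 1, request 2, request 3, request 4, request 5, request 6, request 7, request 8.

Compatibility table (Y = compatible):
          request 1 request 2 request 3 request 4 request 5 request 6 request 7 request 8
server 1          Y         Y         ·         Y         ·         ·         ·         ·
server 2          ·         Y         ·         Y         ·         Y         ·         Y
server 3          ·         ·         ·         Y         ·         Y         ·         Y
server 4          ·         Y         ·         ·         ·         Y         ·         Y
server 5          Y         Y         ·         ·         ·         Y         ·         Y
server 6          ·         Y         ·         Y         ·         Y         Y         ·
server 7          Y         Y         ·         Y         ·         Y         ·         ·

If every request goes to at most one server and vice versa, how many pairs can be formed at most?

For example, pair server 1–request 1, server 2–request 2, server 3–request 4, server 4–request 8, server 5–request 6, server 6–request 7.
The set {server 1, server 2, server 3, server 4, server 5, server 7} has only 5 neighbours ({request 1, request 2, request 4, request 6, request 8}), so by Hall's theorem at most 6 of the 7 servers can be matched.

6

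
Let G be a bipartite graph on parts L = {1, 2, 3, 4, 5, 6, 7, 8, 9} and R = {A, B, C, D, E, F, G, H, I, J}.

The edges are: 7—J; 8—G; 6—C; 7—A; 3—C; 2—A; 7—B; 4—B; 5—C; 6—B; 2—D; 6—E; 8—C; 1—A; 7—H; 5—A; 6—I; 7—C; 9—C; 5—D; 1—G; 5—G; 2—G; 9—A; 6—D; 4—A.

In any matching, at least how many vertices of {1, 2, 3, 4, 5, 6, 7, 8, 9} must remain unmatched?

2

A valid assignment of size 7: 1–A, 2–D, 3–C, 4–B, 5–G, 6–E, 7–J.
The set {1, 2, 3, 5, 8, 9} has only 4 neighbours ({A, C, D, G}), so by Hall's theorem at most 7 of the 9 left vertices can be matched.
That matches 7 of the 9, leaving 2 unmatched; no matching can do better.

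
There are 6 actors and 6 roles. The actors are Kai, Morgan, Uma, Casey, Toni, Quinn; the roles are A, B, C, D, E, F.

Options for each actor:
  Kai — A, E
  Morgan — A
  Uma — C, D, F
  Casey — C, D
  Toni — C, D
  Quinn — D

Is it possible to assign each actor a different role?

No

The set {Casey, Toni, Quinn} has only 2 neighbours ({C, D}), so by Hall's theorem at most 5 of the 6 actors can be matched.
Hence no matching covers every actor.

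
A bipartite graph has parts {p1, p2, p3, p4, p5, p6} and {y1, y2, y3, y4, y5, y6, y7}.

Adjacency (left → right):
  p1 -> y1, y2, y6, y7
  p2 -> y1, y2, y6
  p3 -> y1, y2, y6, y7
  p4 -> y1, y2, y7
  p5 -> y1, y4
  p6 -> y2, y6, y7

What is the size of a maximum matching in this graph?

One maximum matching: p1-y2, p2-y6, p3-y1, p4-y7, p5-y4.
The set {p1, p2, p3, p4, p6} has only 4 neighbours ({y1, y2, y6, y7}), so by Hall's theorem at most 5 of the 6 left vertices can be matched.

5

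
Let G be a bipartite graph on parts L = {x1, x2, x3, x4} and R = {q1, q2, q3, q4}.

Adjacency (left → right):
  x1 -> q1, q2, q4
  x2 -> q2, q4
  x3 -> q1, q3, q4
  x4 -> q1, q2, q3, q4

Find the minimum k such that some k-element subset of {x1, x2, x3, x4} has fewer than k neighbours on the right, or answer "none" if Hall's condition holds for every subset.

none

A matching saturating every left vertex exists, for instance x1→q1, x2→q4, x3→q3, x4→q2.
By Hall's marriage theorem, this means |N(S)| ≥ |S| for every subset S, so no violating subset exists.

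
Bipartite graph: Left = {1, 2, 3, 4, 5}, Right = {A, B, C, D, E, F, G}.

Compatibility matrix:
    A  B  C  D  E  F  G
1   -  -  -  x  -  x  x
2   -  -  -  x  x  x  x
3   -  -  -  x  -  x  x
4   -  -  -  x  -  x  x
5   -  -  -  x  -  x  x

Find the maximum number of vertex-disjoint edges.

One maximum matching: 1–G, 2–E, 3–D, 4–F.
The set {1, 3, 4, 5} has only 3 neighbours ({D, F, G}), so by Hall's theorem at most 4 of the 5 left vertices can be matched.

4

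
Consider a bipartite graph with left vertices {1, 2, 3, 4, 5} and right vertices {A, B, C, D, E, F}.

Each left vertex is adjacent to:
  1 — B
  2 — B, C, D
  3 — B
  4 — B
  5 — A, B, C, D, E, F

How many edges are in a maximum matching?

A valid assignment of size 3: 1–B, 2–C, 5–A.
The set {1, 3, 4} has only 1 neighbour ({B}), so by Hall's theorem at most 3 of the 5 left vertices can be matched.

3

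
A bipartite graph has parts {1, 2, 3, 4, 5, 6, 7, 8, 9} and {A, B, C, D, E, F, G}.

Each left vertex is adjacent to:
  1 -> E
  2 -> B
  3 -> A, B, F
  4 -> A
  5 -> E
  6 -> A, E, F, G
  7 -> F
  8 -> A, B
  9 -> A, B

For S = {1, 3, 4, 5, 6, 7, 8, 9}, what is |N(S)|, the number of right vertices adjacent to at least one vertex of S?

5

The union of neighbours of {1, 3, 4, 5, 6, 7, 8, 9} is {A, B, E, F, G}, which has 5 elements.
Since |N(S)| = 5 < |S| = 8, Hall's condition fails for this subset.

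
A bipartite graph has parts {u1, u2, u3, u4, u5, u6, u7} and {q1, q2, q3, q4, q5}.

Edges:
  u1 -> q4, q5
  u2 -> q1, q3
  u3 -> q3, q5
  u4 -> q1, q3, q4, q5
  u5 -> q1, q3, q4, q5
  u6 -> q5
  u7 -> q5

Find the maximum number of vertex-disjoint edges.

4

For example, pair u1-q5, u2-q1, u3-q3, u4-q4.
The set {u1, u2, u3, u4, u5, u6, u7} has only 4 neighbours ({q1, q3, q4, q5}), so by Hall's theorem at most 4 of the 7 left vertices can be matched.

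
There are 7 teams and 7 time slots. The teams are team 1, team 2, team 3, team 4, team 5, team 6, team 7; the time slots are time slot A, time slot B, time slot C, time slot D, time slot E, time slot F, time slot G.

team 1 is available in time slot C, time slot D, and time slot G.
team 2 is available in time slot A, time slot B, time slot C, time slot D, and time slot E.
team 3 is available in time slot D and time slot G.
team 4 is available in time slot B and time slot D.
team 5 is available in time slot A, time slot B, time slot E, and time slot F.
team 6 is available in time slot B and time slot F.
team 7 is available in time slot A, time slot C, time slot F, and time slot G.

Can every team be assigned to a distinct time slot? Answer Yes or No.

A valid assignment of size 7: team 1→time slot C, team 2→time slot E, team 3→time slot G, team 4→time slot D, team 5→time slot A, team 6→time slot B, team 7→time slot F.
All 7 teams are covered.

Yes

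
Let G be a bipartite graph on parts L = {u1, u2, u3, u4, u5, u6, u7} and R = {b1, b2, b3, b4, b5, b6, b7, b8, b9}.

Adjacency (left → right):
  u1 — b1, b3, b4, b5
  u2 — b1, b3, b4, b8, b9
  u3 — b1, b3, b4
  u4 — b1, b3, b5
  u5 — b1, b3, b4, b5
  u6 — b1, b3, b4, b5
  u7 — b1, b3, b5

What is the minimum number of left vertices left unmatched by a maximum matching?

For example, pair u1-b4, u2-b8, u3-b1, u4-b5, u5-b3.
The set {u1, u3, u4, u5, u6, u7} has only 4 neighbours ({b1, b3, b4, b5}), so by Hall's theorem at most 5 of the 7 left vertices can be matched.
That matches 5 of the 7, leaving 2 unmatched; no matching can do better.

2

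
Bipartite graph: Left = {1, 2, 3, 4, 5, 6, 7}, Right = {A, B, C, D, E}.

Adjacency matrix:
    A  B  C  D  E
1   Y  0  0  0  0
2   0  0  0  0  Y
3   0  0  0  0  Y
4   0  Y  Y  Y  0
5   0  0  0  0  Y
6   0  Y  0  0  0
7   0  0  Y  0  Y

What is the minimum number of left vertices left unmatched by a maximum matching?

2

A valid assignment of size 5: 1–A, 2–E, 4–D, 6–B, 7–C.
The set {2, 3, 5} has only 1 neighbour ({E}), so by Hall's theorem at most 5 of the 7 left vertices can be matched.
That matches 5 of the 7, leaving 2 unmatched; no matching can do better.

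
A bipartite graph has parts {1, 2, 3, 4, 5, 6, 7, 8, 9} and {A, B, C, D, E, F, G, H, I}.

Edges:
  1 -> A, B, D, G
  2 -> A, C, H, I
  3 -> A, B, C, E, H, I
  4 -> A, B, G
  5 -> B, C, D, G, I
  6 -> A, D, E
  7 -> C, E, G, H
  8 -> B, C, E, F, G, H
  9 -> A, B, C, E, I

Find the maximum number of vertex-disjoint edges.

9

One maximum matching: 1–D, 2–I, 3–H, 4–B, 5–G, 6–E, 7–C, 8–F, 9–A.
This saturates every left vertex, so 9 is the maximum.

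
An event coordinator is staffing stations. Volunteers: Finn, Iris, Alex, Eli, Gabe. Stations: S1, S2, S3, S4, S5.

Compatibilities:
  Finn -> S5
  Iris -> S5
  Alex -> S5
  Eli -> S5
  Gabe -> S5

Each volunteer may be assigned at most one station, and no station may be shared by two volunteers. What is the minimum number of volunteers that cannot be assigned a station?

For example, pair Finn–S5.
The set {Finn, Iris, Alex, Eli, Gabe} has only 1 neighbour ({S5}), so by Hall's theorem at most 1 of the 5 volunteers can be matched.
That matches 1 of the 5, leaving 4 unmatched; no matching can do better.

4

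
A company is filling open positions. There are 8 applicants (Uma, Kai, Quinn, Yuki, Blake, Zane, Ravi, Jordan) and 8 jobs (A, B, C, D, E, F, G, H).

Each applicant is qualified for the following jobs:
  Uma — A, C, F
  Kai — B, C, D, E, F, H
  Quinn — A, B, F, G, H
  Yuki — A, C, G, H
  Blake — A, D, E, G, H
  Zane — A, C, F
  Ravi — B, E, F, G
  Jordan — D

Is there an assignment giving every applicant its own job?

Yes

For example, pair Uma–C, Kai–E, Quinn–H, Yuki–G, Blake–A, Zane–F, Ravi–B, Jordan–D.
All 8 applicants are covered.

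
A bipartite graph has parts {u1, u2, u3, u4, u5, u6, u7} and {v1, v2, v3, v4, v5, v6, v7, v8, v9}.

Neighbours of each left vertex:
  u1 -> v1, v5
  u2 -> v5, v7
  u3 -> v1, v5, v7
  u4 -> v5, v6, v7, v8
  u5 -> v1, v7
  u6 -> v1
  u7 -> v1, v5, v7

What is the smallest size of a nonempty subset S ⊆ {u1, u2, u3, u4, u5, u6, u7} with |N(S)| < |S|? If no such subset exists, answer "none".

4

Take S = {u1, u2, u3, u5}. Its neighbourhood is {v1, v5, v7}, so |N(S)| = 3 < |S| = 4.
Every subset of size less than 4 has at least as many neighbours as members, so 4 is the minimum.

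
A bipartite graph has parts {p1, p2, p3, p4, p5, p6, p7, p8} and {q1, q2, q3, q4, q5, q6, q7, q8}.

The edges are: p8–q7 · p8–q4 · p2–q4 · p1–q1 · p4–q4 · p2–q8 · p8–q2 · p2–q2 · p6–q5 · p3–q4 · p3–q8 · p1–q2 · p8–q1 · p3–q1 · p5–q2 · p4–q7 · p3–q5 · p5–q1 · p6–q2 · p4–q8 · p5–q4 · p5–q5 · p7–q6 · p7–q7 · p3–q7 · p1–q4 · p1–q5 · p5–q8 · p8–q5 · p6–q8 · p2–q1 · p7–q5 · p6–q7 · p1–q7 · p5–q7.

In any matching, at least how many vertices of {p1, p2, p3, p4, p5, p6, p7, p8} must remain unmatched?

1

A valid assignment of size 7: p1-q5, p2-q2, p3-q4, p4-q7, p5-q1, p6-q8, p7-q6.
The set {p1, p2, p3, p4, p5, p6, p8} has only 6 neighbours ({q1, q2, q4, q5, q7, q8}), so by Hall's theorem at most 7 of the 8 left vertices can be matched.
That matches 7 of the 8, leaving 1 unmatched; no matching can do better.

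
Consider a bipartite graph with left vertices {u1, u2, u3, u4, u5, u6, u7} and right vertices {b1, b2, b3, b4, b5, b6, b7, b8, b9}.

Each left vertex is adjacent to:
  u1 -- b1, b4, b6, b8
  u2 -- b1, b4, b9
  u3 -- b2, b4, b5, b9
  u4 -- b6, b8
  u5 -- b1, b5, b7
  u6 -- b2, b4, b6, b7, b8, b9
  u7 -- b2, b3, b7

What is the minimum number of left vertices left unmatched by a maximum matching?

0

For example, pair u1–b6, u2–b9, u3–b4, u4–b8, u5–b5, u6–b7, u7–b3.
All 7 left vertices are matched, so no larger matching exists.
That matches 7 of the 7, leaving 0 unmatched; no matching can do better.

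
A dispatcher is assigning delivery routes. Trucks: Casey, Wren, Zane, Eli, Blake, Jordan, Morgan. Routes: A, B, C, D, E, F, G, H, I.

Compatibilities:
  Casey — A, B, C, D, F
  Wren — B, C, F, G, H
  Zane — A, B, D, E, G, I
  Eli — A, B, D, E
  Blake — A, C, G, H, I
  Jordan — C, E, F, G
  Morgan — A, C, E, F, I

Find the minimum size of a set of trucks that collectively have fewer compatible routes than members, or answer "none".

none

A matching saturating every truck exists, for instance Casey→B, Wren→F, Zane→G, Eli→E, Blake→H, Jordan→C, Morgan→A.
By Hall's marriage theorem, this means |N(S)| ≥ |S| for every subset S, so no violating subset exists.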